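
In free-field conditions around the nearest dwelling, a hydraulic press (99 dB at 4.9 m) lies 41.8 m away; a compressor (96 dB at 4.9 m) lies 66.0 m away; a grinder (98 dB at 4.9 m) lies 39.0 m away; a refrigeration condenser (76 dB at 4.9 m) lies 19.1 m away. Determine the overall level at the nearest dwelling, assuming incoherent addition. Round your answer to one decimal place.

83.7 dB

Apply inverse-square spreading to bring every level to the receiver, then sum 10^(L/10).
hydraulic press: 99 − 20·log₁₀(41.8/4.9) = 99 − 18.62 = 80.38 dB.
compressor: 96 − 20·log₁₀(66.0/4.9) = 96 − 22.59 = 73.41 dB.
grinder: 98 − 20·log₁₀(39.0/4.9) = 98 − 18.02 = 79.98 dB.
refrigeration condenser: 76 − 20·log₁₀(19.1/4.9) = 76 − 11.82 = 64.18 dB.
Σ 10^(L/10) = 2.333e+08 → L_total = 10·log₁₀(2.333e+08) = 83.68 dB.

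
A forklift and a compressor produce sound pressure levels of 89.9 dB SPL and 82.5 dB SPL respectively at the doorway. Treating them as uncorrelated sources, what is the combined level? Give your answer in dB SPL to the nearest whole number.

91 dB SPL

For uncorrelated sources the intensities add, so convert each level to linear form, sum, and take 10·log₁₀ of the total.
Σ 10^(L/10) = 10^(89.9/10) + 10^(82.5/10) = 1.155e+09.
L_total = 10·log₁₀(1.155e+09) = 90.63 dB SPL.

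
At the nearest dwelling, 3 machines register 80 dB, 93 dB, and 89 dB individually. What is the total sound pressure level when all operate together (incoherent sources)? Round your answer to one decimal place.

For uncorrelated sources the intensities add, so convert each level to linear form, sum, and take 10·log₁₀ of the total.
Σ 10^(L/10) = 10^(80/10) + 10^(93/10) + 10^(89/10) = 2.890e+09.
L_total = 10·log₁₀(2.890e+09) = 94.61 dB.

94.6 dB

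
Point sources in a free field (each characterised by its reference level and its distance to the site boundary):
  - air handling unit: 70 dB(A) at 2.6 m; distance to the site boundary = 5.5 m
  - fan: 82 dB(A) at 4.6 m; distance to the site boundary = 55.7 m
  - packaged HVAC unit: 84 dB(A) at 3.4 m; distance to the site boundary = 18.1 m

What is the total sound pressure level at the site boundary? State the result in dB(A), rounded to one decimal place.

First find each source's level at the receiver (point-source: −20·log₁₀(r/r_ref)), then combine on an intensity basis.
air handling unit: 70 − 20·log₁₀(5.5/2.6) = 70 − 6.51 = 63.49 dB(A).
fan: 82 − 20·log₁₀(55.7/4.6) = 82 − 21.66 = 60.34 dB(A).
packaged HVAC unit: 84 − 20·log₁₀(18.1/3.4) = 84 − 14.52 = 69.48 dB(A).
Σ 10^(L/10) = 1.218e+07 → L_total = 10·log₁₀(1.218e+07) = 70.86 dB(A).

70.9 dB(A)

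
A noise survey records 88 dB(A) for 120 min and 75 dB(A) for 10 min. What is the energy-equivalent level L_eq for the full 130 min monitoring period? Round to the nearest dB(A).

The energy average is taken in the linear domain: L_eq = 10·log₁₀[(Σ tᵢ·10^(Lᵢ/10))/T], T = 130 min.
Σ tᵢ·10^(Lᵢ/10) = 120·10^(88/10) + 10·10^(75/10) = 7.603e+10.
L_eq = 10·log₁₀(7.603e+10/130) = 87.67 dB(A).

88 dB(A)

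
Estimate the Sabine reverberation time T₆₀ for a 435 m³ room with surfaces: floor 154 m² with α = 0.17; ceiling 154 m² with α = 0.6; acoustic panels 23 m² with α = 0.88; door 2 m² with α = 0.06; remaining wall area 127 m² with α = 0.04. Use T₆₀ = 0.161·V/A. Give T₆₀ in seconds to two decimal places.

0.49 s

Total absorption A = 154·0.17 + 154·0.6 + 23·0.88 + 2·0.06 + 127·0.04 = 144.02 m² sabins.
T₆₀ = 0.161·V/A = 0.161·435/144.02 = 0.486 s.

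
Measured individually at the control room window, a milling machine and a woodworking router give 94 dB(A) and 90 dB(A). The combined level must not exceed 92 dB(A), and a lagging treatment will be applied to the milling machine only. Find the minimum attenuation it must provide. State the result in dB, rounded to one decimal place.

6.3 dB

Everything except the milling machine sums to 10^(90/10) = 1.000e+09 in linear terms, 90.00 dB(A).
To meet 92 dB(A) overall, the treated milling machine may contribute at most 10^(92/10) − 1.000e+09 = 5.849e+08, i.e. 87.67 dB(A).
So the milling machine must be reduced from 94 to 87.67 dB(A): IL = 6.33 dB.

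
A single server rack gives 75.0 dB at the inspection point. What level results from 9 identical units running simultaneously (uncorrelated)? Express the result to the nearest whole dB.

85 dB

With 9 equal, uncorrelated contributions the intensity is 9× that of one unit, giving a rise of 10·log₁₀ 9.
L_total = 75.0 + 10·log₁₀(9) = 75.0 + 9.542 = 84.54 dB.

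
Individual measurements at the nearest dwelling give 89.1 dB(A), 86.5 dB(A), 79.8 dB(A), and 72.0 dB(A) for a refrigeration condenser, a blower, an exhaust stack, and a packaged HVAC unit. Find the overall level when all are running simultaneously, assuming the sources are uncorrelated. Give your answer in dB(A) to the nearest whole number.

Incoherent sources combine by intensity addition: L_total = 10·log₁₀(Σ 10^(L_i/10)).
Σ 10^(L/10) = 10^(89.1/10) + 10^(86.5/10) + 10^(79.8/10) + 10^(72.0/10) = 1.371e+09.
L_total = 10·log₁₀(1.371e+09) = 91.37 dB(A).

91 dB(A)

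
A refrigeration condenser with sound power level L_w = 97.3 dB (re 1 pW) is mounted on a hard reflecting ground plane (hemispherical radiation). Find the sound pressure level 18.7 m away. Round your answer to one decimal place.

Free-field hemispherical radiation: L_p = L_w − 10·log₁₀(2π·r²), r = 18.7 m.
2π·r² = 2197 m², 10·log₁₀ of that is 33.419 dB.
L_p = 97.3 − 33.419 = 63.88 dB.

63.9 dB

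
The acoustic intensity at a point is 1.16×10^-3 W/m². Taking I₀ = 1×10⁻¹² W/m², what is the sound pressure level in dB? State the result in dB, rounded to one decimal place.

90.6 dB

I/I₀ = 1.16×10^-3/10⁻¹² = 1.16×10^9, and L = 10·log₁₀(I/I₀).
L = 10·(0.0645 + 9) = 90.64 dB.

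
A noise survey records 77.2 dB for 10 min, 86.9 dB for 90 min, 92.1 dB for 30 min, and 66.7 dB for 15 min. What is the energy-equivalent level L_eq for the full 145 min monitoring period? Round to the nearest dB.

88 dB

The energy average is taken in the linear domain: L_eq = 10·log₁₀[(Σ tᵢ·10^(Lᵢ/10))/T], T = 145 min.
Σ tᵢ·10^(Lᵢ/10) = 10·10^(77.2/10) + 90·10^(86.9/10) + 30·10^(92.1/10) + 15·10^(66.7/10) = 9.333e+10.
L_eq = 10·log₁₀(9.333e+10/145) = 88.09 dB.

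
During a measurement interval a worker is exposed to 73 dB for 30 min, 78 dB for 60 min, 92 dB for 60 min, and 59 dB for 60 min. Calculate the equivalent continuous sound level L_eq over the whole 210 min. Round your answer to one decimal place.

L_eq = 10·log₁₀[(1/T)·Σ tᵢ·10^(Lᵢ/10)] with T = 210 min.
Σ tᵢ·10^(Lᵢ/10) = 30·10^(73/10) + 60·10^(78/10) + 60·10^(92/10) + 60·10^(59/10) = 9.953e+10.
L_eq = 10·log₁₀(9.953e+10/210) = 86.76 dB.

86.8 dB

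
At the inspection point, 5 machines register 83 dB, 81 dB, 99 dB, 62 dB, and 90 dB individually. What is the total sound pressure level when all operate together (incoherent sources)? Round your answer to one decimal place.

For uncorrelated sources the intensities add, so convert each level to linear form, sum, and take 10·log₁₀ of the total.
Σ 10^(L/10) = 10^(83/10) + 10^(81/10) + 10^(99/10) + 10^(62/10) + 10^(90/10) = 9.270e+09.
L_total = 10·log₁₀(9.270e+09) = 99.67 dB.

99.7 dB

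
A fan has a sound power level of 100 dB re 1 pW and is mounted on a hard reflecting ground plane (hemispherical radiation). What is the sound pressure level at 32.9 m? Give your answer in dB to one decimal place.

61.7 dB

L_p = L_w − 10·log₁₀(2π·r²) with r = 32.9 m.
2π·r² = 6801 m², 10·log₁₀ of that is 38.326 dB.
L_p = 100 − 38.326 = 61.67 dB.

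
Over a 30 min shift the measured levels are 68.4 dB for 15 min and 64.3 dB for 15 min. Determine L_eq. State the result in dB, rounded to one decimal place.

66.8 dB

The energy average is taken in the linear domain: L_eq = 10·log₁₀[(Σ tᵢ·10^(Lᵢ/10))/T], T = 30 min.
Σ tᵢ·10^(Lᵢ/10) = 15·10^(68.4/10) + 15·10^(64.3/10) = 1.441e+08.
L_eq = 10·log₁₀(1.441e+08/30) = 66.82 dB.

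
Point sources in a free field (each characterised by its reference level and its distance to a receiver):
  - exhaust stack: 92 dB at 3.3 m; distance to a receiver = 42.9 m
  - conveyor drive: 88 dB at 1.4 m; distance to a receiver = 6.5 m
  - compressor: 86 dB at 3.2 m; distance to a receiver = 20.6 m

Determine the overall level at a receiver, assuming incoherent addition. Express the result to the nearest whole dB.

77 dB

Propagate each source to the receiver with L = L_ref − 20·log₁₀(r/r_ref), then add intensities.
exhaust stack: 92 − 20·log₁₀(42.9/3.3) = 92 − 22.28 = 69.72 dB.
conveyor drive: 88 − 20·log₁₀(6.5/1.4) = 88 − 13.34 = 74.66 dB.
compressor: 86 − 20·log₁₀(20.6/3.2) = 86 − 16.17 = 69.83 dB.
Σ 10^(L/10) = 4.826e+07 → L_total = 10·log₁₀(4.826e+07) = 76.84 dB.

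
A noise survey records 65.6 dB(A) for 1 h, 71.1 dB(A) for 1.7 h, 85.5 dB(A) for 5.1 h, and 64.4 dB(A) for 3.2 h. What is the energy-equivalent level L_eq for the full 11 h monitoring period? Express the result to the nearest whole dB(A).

82 dB(A)

The energy average is taken in the linear domain: L_eq = 10·log₁₀[(Σ tᵢ·10^(Lᵢ/10))/T], T = 11 h.
Σ tᵢ·10^(Lᵢ/10) = 1·10^(65.6/10) + 1.7·10^(71.1/10) + 5.1·10^(85.5/10) + 3.2·10^(64.4/10) = 1.844e+09.
L_eq = 10·log₁₀(1.844e+09/11) = 82.24 dB(A).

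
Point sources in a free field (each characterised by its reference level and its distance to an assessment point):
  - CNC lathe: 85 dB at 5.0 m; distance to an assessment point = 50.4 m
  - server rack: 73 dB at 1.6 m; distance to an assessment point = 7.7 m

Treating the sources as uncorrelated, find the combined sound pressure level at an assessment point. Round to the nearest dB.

66 dB

Apply inverse-square spreading to bring every level to the receiver, then sum 10^(L/10).
CNC lathe: 85 − 20·log₁₀(50.4/5.0) = 85 − 20.07 = 64.93 dB.
server rack: 73 − 20·log₁₀(7.7/1.6) = 73 − 13.65 = 59.35 dB.
Σ 10^(L/10) = 3.974e+06 → L_total = 10·log₁₀(3.974e+06) = 65.99 dB.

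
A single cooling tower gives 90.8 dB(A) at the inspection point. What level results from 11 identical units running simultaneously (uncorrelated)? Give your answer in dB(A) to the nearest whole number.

101 dB(A)

N identical incoherent sources raise the level by 10·log₁₀ N.
L_total = 90.8 + 10·log₁₀(11) = 90.8 + 10.414 = 101.21 dB(A).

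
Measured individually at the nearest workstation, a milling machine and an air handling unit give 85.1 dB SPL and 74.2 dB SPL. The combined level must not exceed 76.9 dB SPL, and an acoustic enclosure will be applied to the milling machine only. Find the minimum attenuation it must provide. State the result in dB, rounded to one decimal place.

11.5 dB

The untreated sources together contribute 10^(74.2/10) = 2.630e+07, i.e. 74.20 dB SPL.
The limit corresponds to 10^(76.9/10) = 4.898e+07; subtracting the fixed part leaves 2.268e+07 for the milling machine, i.e. 73.56 dB SPL.
Required insertion loss = 85.1 − 73.56 = 11.54 dB.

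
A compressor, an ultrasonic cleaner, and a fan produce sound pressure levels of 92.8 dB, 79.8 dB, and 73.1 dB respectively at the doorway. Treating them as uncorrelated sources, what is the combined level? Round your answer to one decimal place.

Incoherent sources combine by intensity addition: L_total = 10·log₁₀(Σ 10^(L_i/10)).
Σ 10^(L/10) = 10^(92.8/10) + 10^(79.8/10) + 10^(73.1/10) = 2.021e+09.
L_total = 10·log₁₀(2.021e+09) = 93.06 dB.

93.1 dB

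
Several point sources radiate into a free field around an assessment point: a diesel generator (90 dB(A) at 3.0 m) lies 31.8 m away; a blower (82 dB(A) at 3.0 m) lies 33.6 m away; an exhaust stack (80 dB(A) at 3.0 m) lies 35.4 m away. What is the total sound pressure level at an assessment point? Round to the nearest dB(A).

70 dB(A)

Propagate each source to the receiver with L = L_ref − 20·log₁₀(r/r_ref), then add intensities.
diesel generator: 90 − 20·log₁₀(31.8/3.0) = 90 − 20.51 = 69.49 dB(A).
blower: 82 − 20·log₁₀(33.6/3.0) = 82 − 20.98 = 61.02 dB(A).
exhaust stack: 80 − 20·log₁₀(35.4/3.0) = 80 − 21.44 = 58.56 dB(A).
Σ 10^(L/10) = 1.088e+07 → L_total = 10·log₁₀(1.088e+07) = 70.37 dB(A).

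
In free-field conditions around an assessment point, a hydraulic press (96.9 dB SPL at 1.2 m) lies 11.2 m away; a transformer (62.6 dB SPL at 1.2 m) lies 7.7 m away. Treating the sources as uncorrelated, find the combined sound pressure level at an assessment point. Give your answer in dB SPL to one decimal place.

Apply inverse-square spreading to bring every level to the receiver, then sum 10^(L/10).
hydraulic press: 96.9 − 20·log₁₀(11.2/1.2) = 96.9 − 19.40 = 77.50 dB SPL.
transformer: 62.6 − 20·log₁₀(7.7/1.2) = 62.6 − 16.15 = 46.45 dB SPL.
Σ 10^(L/10) = 5.627e+07 → L_total = 10·log₁₀(5.627e+07) = 77.50 dB SPL.

77.5 dB SPL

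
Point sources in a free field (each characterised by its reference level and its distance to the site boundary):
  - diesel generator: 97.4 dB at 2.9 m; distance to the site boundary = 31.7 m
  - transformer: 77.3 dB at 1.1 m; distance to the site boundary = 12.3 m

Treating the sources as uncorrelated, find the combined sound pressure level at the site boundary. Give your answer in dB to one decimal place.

76.7 dB

First find each source's level at the receiver (point-source: −20·log₁₀(r/r_ref)), then combine on an intensity basis.
diesel generator: 97.4 − 20·log₁₀(31.7/2.9) = 97.4 − 20.77 = 76.63 dB.
transformer: 77.3 − 20·log₁₀(12.3/1.1) = 77.3 − 20.97 = 56.33 dB.
Σ 10^(L/10) = 4.642e+07 → L_total = 10·log₁₀(4.642e+07) = 76.67 dB.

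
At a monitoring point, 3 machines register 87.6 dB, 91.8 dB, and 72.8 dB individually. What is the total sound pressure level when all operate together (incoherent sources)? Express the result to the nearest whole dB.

Incoherent sources combine by intensity addition: L_total = 10·log₁₀(Σ 10^(L_i/10)).
Σ 10^(L/10) = 10^(87.6/10) + 10^(91.8/10) + 10^(72.8/10) = 2.108e+09.
L_total = 10·log₁₀(2.108e+09) = 93.24 dB.

93 dB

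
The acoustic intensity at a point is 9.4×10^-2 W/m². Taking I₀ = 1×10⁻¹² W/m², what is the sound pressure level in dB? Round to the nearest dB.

110 dB

I/I₀ = 9.4×10^-2/10⁻¹² = 9.4×10^10, and L = 10·log₁₀(I/I₀).
L = 10·(0.9731 + 10) = 109.73 dB.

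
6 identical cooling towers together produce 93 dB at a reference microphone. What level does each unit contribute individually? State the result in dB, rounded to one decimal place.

For N identical incoherent sources L_total = L₁ + 10·log₁₀ N, so L₁ = 93 − 10·log₁₀(6) = 93 − 7.782.

85.2 dB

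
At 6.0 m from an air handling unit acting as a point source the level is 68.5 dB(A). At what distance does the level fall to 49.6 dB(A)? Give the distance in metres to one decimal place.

The 18.9 dB drop corresponds to a distance ratio of 10^(18.9/20) for a point source.
r₂ = 6.0·10^((68.5−49.6)/20) = 6.0·10^(18.9/20) = 52.86 m.

52.9 m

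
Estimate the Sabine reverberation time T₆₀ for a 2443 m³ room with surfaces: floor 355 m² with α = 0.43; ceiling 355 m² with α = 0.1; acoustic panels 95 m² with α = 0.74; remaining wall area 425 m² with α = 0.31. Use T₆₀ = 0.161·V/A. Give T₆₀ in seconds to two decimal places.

1.01 s

Total absorption A = 355·0.43 + 355·0.1 + 95·0.74 + 425·0.31 = 390.20 m² sabins.
T₆₀ = 0.161·V/A = 0.161·2443/390.20 = 1.008 s.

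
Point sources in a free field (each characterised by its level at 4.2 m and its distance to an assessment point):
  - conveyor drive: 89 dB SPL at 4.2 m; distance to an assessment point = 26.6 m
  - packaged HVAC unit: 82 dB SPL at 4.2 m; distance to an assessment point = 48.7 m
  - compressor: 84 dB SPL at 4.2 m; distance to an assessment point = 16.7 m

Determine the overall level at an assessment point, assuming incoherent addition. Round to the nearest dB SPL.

First find each source's level at the receiver (point-source: −20·log₁₀(r/r_ref)), then combine on an intensity basis.
conveyor drive: 89 − 20·log₁₀(26.6/4.2) = 89 − 16.03 = 72.97 dB SPL.
packaged HVAC unit: 82 − 20·log₁₀(48.7/4.2) = 82 − 21.29 = 60.71 dB SPL.
compressor: 84 − 20·log₁₀(16.7/4.2) = 84 − 11.99 = 72.01 dB SPL.
Σ 10^(L/10) = 3.687e+07 → L_total = 10·log₁₀(3.687e+07) = 75.67 dB SPL.

76 dB SPL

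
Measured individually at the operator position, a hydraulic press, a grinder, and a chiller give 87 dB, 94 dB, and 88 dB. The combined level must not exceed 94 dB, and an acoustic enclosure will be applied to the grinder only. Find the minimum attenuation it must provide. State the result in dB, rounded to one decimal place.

2.6 dB

Everything except the grinder sums to 10^(87/10) + 10^(88/10) = 1.132e+09 in linear terms, 90.54 dB.
The limit corresponds to 10^(94/10) = 2.512e+09; subtracting the fixed part leaves 1.380e+09 for the grinder, i.e. 91.40 dB.
So the grinder must be reduced from 94 to 91.40 dB: IL = 2.60 dB.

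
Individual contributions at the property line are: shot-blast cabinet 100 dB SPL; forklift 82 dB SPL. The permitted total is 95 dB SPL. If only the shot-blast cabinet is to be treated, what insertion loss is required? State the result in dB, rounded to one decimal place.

5.2 dB

The untreated sources together contribute 10^(82/10) = 1.585e+08, i.e. 82.00 dB SPL.
To meet 95 dB SPL overall, the treated shot-blast cabinet may contribute at most 10^(95/10) − 1.585e+08 = 3.004e+09, i.e. 94.78 dB SPL.
So the shot-blast cabinet must be reduced from 100 to 94.78 dB SPL: IL = 5.22 dB.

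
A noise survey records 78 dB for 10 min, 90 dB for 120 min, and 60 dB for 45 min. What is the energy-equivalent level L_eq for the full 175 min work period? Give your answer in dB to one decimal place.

88.4 dB

L_eq = 10·log₁₀[(1/T)·Σ tᵢ·10^(Lᵢ/10)] with T = 175 min.
Σ tᵢ·10^(Lᵢ/10) = 10·10^(78/10) + 120·10^(90/10) + 45·10^(60/10) = 1.207e+11.
L_eq = 10·log₁₀(1.207e+11/175) = 88.39 dB.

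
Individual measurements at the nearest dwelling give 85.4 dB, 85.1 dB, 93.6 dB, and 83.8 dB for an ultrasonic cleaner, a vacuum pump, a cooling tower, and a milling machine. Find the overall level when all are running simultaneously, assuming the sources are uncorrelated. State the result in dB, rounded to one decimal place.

For uncorrelated sources the intensities add, so convert each level to linear form, sum, and take 10·log₁₀ of the total.
Σ 10^(L/10) = 10^(85.4/10) + 10^(85.1/10) + 10^(93.6/10) + 10^(83.8/10) = 3.201e+09.
L_total = 10·log₁₀(3.201e+09) = 95.05 dB.

95.1 dB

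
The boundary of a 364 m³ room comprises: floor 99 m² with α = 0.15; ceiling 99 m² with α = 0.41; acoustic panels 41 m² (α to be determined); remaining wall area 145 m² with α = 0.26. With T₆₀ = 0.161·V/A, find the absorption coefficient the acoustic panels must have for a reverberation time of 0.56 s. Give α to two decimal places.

0.28

A = 0.161·V/T₆₀ = 0.161·364/0.56 = 104.65 m² sabins.
Absorption from the other surfaces = 99·0.15 + 99·0.41 + 145·0.26 = 93.14 m², so the acoustic panels must supply 11.51 m² over 41 m².
α = 11.51/41 = 0.281.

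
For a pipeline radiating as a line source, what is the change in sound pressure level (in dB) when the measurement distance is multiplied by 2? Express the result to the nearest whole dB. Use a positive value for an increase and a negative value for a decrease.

-3 dB

With cylindrical spreading the level changes by −10·log₁₀(r₂/r₁).
ΔL = −10·log₁₀(2) = -3.01 dB.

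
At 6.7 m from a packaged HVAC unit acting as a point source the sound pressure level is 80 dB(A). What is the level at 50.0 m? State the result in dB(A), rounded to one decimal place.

Spherical spreading from a point source gives a 20·log₁₀(r₂/r₁) drop.
L₂ = 80 − 20·log₁₀(50.0/6.7) = 80 − 17.458 = 62.54 dB(A).

62.5 dB(A)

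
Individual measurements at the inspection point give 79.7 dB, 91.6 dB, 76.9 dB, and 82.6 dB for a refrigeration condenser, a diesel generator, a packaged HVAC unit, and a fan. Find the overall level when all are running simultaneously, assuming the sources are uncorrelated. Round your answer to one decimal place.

92.5 dB

For uncorrelated sources the intensities add, so convert each level to linear form, sum, and take 10·log₁₀ of the total.
Σ 10^(L/10) = 10^(79.7/10) + 10^(91.6/10) + 10^(76.9/10) + 10^(82.6/10) = 1.770e+09.
L_total = 10·log₁₀(1.770e+09) = 92.48 dB.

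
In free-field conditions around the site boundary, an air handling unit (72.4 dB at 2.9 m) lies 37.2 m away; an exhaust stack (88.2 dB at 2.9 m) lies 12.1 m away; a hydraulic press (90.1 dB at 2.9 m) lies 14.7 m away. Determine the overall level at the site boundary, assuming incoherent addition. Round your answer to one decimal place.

78.9 dB

First find each source's level at the receiver (point-source: −20·log₁₀(r/r_ref)), then combine on an intensity basis.
air handling unit: 72.4 − 20·log₁₀(37.2/2.9) = 72.4 − 22.16 = 50.24 dB.
exhaust stack: 88.2 − 20·log₁₀(12.1/2.9) = 88.2 − 12.41 = 75.79 dB.
hydraulic press: 90.1 − 20·log₁₀(14.7/2.9) = 90.1 − 14.10 = 76.00 dB.
Σ 10^(L/10) = 7.788e+07 → L_total = 10·log₁₀(7.788e+07) = 78.91 dB.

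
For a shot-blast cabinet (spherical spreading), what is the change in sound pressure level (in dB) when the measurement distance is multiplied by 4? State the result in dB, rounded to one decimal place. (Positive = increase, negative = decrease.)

-12.0 dB

A point source loses 6 dB per doubling of distance; generally ΔL = −20·log₁₀(r₂/r₁).
ΔL = −20·log₁₀(4) = -12.04 dB.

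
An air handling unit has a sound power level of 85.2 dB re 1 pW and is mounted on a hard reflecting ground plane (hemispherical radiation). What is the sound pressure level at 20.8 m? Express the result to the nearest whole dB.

The power spreads over a hemisphere of area 2π·r², so L_p = L_w − 10·log₁₀(2π·r²).
2π·r² = 2718 m², 10·log₁₀ of that is 34.343 dB.
L_p = 85.2 − 34.343 = 50.86 dB.

51 dB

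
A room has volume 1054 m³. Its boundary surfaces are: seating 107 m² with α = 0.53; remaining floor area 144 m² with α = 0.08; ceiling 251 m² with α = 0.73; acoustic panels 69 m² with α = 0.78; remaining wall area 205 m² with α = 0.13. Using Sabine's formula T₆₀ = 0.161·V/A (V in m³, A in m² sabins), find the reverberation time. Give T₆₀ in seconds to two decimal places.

Total absorption A = 107·0.53 + 144·0.08 + 251·0.73 + 69·0.78 + 205·0.13 = 331.93 m² sabins.
T₆₀ = 0.161·V/A = 0.161·1054/331.93 = 0.511 s.

0.51 s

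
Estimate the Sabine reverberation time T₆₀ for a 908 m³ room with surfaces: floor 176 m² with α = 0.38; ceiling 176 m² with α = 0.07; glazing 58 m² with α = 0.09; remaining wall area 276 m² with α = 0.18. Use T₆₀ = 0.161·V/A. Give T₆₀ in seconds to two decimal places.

1.09 s

Summing Sᵢαᵢ: 176·0.38 + 176·0.07 + 58·0.09 + 276·0.18 = 134.10 m².
T₆₀ = 0.161 × 908 / 134.10 = 1.090 s.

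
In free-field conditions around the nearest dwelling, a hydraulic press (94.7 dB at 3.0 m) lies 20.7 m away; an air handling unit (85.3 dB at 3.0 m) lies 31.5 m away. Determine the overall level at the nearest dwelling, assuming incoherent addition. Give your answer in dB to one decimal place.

Propagate each source to the receiver with L = L_ref − 20·log₁₀(r/r_ref), then add intensities.
hydraulic press: 94.7 − 20·log₁₀(20.7/3.0) = 94.7 − 16.78 = 77.92 dB.
air handling unit: 85.3 − 20·log₁₀(31.5/3.0) = 85.3 − 20.42 = 64.88 dB.
Σ 10^(L/10) = 6.506e+07 → L_total = 10·log₁₀(6.506e+07) = 78.13 dB.

78.1 dB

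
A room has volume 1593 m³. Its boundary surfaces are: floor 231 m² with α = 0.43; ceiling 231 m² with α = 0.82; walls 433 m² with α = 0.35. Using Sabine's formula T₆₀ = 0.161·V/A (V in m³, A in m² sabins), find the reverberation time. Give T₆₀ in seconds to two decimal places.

0.58 s

A = Σ Sᵢαᵢ = 231·0.43 + 231·0.82 + 433·0.35 = 440.30 m².
T₆₀ = 0.161 × 1593 / 440.30 = 0.582 s.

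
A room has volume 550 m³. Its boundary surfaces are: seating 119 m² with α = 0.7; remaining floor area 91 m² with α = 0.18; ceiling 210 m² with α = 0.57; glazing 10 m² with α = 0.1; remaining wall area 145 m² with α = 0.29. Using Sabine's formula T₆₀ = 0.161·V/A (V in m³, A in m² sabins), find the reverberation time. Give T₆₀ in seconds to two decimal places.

0.34 s

A = Σ Sᵢαᵢ = 119·0.7 + 91·0.18 + 210·0.57 + 10·0.1 + 145·0.29 = 262.43 m².
T₆₀ = 0.161 × 550 / 262.43 = 0.337 s.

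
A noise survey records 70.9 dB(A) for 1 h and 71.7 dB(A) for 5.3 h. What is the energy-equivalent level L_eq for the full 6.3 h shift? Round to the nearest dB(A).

72 dB(A)

Weight each interval's intensity by its duration and average over T = 6.3 h:
Σ tᵢ·10^(Lᵢ/10) = 1·10^(70.9/10) + 5.3·10^(71.7/10) = 9.070e+07.
L_eq = 10·log₁₀(9.070e+07/6.3) = 71.58 dB(A).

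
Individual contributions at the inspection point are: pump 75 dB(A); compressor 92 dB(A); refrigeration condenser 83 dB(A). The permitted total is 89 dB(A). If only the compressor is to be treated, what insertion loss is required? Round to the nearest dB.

Fixed contribution from the other sources: Σ 10^(L/10) = 10^(75/10) + 10^(83/10) = 2.311e+08 (83.64 dB(A)).
To meet 89 dB(A) overall, the treated compressor may contribute at most 10^(89/10) − 2.311e+08 = 5.632e+08, i.e. 87.51 dB(A).
So the compressor must be reduced from 92 to 87.51 dB(A): IL = 4.49 dB.

4 dB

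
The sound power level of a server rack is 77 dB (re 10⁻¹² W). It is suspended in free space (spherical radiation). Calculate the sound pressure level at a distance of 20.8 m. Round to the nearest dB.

40 dB

The power spreads over a sphere of area 4π·r², so L_p = L_w − 10·log₁₀(4π·r²).
4π·r² = 5437 m², 10·log₁₀ of that is 37.353 dB.
L_p = 77 − 37.353 = 39.65 dB.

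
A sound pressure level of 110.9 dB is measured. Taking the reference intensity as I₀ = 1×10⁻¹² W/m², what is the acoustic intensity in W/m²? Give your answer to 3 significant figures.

0.123 W/m²

I/I₀ = 10^(110.9/10) = 1.23e+11, so I = 1.23e+11 × 10⁻¹² W/m².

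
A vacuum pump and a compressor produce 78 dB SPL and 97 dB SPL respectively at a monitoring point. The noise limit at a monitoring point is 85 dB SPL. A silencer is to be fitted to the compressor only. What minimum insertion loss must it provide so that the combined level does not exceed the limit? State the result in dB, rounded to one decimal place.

The untreated sources together contribute 10^(78/10) = 6.310e+07, i.e. 78.00 dB SPL.
To meet 85 dB SPL overall, the treated compressor may contribute at most 10^(85/10) − 6.310e+07 = 2.531e+08, i.e. 84.03 dB SPL.
Required insertion loss = 97 − 84.03 = 12.97 dB.

13.0 dB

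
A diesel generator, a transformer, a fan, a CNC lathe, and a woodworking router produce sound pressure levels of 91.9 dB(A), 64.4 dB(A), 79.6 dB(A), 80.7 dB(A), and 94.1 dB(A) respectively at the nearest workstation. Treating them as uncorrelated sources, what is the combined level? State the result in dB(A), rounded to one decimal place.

96.4 dB(A)

For uncorrelated sources the intensities add, so convert each level to linear form, sum, and take 10·log₁₀ of the total.
Σ 10^(L/10) = 10^(91.9/10) + 10^(64.4/10) + 10^(79.6/10) + 10^(80.7/10) + 10^(94.1/10) = 4.331e+09.
L_total = 10·log₁₀(4.331e+09) = 96.37 dB(A).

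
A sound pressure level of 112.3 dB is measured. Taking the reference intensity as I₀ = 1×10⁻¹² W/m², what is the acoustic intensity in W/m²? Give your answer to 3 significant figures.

L = 10·log₁₀(I/I₀) ⇒ I = I₀·10^(L/10) = 10⁻¹² × 10^11.23.

0.170 W/m²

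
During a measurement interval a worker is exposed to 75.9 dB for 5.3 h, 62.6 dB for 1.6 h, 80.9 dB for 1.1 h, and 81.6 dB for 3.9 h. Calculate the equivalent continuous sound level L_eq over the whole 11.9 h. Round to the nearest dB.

The energy average is taken in the linear domain: L_eq = 10·log₁₀[(Σ tᵢ·10^(Lᵢ/10))/T], T = 11.9 h.
Σ tᵢ·10^(Lᵢ/10) = 5.3·10^(75.9/10) + 1.6·10^(62.6/10) + 1.1·10^(80.9/10) + 3.9·10^(81.6/10) = 9.082e+08.
L_eq = 10·log₁₀(9.082e+08/11.9) = 78.83 dB.

79 dB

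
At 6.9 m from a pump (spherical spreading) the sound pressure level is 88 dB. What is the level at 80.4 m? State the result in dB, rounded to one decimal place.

Spherical spreading from a point source gives a 20·log₁₀(r₂/r₁) drop.
L₂ = 88 − 20·log₁₀(80.4/6.9) = 88 − 21.328 = 66.67 dB.

66.7 dB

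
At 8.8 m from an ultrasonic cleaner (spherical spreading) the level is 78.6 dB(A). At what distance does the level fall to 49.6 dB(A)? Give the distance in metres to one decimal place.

248.0 m

The 29.0 dB drop corresponds to a distance ratio of 10^(29.0/20) for a point source.
r₂ = 8.8·10^((78.6−49.6)/20) = 8.8·10^(29.0/20) = 248.02 m.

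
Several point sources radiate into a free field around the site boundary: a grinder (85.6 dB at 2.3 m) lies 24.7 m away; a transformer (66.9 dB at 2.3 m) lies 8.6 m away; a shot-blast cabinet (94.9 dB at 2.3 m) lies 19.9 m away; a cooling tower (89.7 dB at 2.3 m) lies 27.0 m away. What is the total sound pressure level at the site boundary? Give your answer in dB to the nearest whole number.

77 dB

First find each source's level at the receiver (point-source: −20·log₁₀(r/r_ref)), then combine on an intensity basis.
grinder: 85.6 − 20·log₁₀(24.7/2.3) = 85.6 − 20.62 = 64.98 dB.
transformer: 66.9 − 20·log₁₀(8.6/2.3) = 66.9 − 11.46 = 55.44 dB.
shot-blast cabinet: 94.9 − 20·log₁₀(19.9/2.3) = 94.9 − 18.74 = 76.16 dB.
cooling tower: 89.7 − 20·log₁₀(27.0/2.3) = 89.7 − 21.39 = 68.31 dB.
Σ 10^(L/10) = 5.155e+07 → L_total = 10·log₁₀(5.155e+07) = 77.12 dB.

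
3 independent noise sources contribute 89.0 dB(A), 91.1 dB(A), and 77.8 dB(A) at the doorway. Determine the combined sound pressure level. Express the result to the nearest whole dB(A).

Incoherent sources combine by intensity addition: L_total = 10·log₁₀(Σ 10^(L_i/10)).
Σ 10^(L/10) = 10^(89.0/10) + 10^(91.1/10) + 10^(77.8/10) = 2.143e+09.
L_total = 10·log₁₀(2.143e+09) = 93.31 dB(A).

93 dB(A)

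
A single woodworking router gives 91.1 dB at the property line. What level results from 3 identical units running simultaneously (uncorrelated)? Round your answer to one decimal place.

95.9 dB

N identical incoherent sources raise the level by 10·log₁₀ N.
L_total = 91.1 + 10·log₁₀(3) = 91.1 + 4.771 = 95.87 dB.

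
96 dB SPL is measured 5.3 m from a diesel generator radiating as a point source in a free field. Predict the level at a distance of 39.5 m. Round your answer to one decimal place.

Point-source attenuation: ΔL = 20·log₁₀(r₂/r₁) = 20·log₁₀(39.5/5.3) = 17.446 dB.
L₂ = 96 − 20·log₁₀(39.5/5.3) = 96 − 17.446 = 78.55 dB SPL.

78.6 dB SPL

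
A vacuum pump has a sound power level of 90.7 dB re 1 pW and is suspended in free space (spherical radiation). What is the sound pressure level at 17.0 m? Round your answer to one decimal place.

Free-field spherical radiation: L_p = L_w − 10·log₁₀(4π·r²), r = 17.0 m.
4π·r² = 3632 m², 10·log₁₀ of that is 35.601 dB.
L_p = 90.7 − 35.601 = 55.10 dB.

55.1 dB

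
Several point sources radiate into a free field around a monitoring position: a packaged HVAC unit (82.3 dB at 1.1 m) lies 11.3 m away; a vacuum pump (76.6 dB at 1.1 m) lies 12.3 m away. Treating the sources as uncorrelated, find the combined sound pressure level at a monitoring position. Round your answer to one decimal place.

Apply inverse-square spreading to bring every level to the receiver, then sum 10^(L/10).
packaged HVAC unit: 82.3 − 20·log₁₀(11.3/1.1) = 82.3 − 20.23 = 62.07 dB.
vacuum pump: 76.6 − 20·log₁₀(12.3/1.1) = 76.6 − 20.97 = 55.63 dB.
Σ 10^(L/10) = 1.975e+06 → L_total = 10·log₁₀(1.975e+06) = 62.96 dB.

63.0 dB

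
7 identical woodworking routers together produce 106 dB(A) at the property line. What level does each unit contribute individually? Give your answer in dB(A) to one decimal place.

7 equal contributions raise the level by 10·log₁₀ 7 = 8.451 dB, so each unit alone gives 106 − 8.451.

97.5 dB(A)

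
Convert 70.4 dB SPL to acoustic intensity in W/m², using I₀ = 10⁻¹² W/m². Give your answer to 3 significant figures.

I/I₀ = 10^(70.4/10) = 1.096e+07, so I = 1.096e+07 × 10⁻¹² W/m².

1.10e-05 W/m²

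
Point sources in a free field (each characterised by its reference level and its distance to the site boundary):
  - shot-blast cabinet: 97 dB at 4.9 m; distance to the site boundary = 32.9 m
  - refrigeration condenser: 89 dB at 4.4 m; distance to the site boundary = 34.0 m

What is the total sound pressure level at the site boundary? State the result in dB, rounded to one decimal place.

Apply inverse-square spreading to bring every level to the receiver, then sum 10^(L/10).
shot-blast cabinet: 97 − 20·log₁₀(32.9/4.9) = 97 − 16.54 = 80.46 dB.
refrigeration condenser: 89 − 20·log₁₀(34.0/4.4) = 89 − 17.76 = 71.24 dB.
Σ 10^(L/10) = 1.245e+08 → L_total = 10·log₁₀(1.245e+08) = 80.95 dB.

81.0 dB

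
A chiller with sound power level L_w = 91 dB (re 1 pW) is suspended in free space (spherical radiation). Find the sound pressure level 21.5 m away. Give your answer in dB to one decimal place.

53.4 dB

Free-field spherical radiation: L_p = L_w − 10·log₁₀(4π·r²), r = 21.5 m.
4π·r² = 5809 m², 10·log₁₀ of that is 37.641 dB.
L_p = 91 − 37.641 = 53.36 dB.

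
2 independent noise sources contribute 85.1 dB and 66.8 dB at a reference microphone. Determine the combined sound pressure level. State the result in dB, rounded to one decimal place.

85.2 dB

Incoherent sources combine by intensity addition: L_total = 10·log₁₀(Σ 10^(L_i/10)).
Σ 10^(L/10) = 10^(85.1/10) + 10^(66.8/10) = 3.284e+08.
L_total = 10·log₁₀(3.284e+08) = 85.16 dB.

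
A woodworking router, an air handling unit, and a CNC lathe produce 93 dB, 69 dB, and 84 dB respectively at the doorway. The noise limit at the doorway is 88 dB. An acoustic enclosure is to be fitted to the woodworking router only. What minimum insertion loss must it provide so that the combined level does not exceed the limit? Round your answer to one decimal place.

7.3 dB

Everything except the woodworking router sums to 10^(69/10) + 10^(84/10) = 2.591e+08 in linear terms, 84.14 dB.
To meet 88 dB overall, the treated woodworking router may contribute at most 10^(88/10) − 2.591e+08 = 3.718e+08, i.e. 85.70 dB.
Required insertion loss = 93 − 85.70 = 7.30 dB.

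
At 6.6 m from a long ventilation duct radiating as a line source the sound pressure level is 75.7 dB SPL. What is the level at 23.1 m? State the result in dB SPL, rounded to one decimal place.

70.3 dB SPL

Cylindrical spreading from a line source gives a 10·log₁₀(r₂/r₁) drop.
L₂ = 75.7 − 10·log₁₀(23.1/6.6) = 75.7 − 5.441 = 70.26 dB SPL.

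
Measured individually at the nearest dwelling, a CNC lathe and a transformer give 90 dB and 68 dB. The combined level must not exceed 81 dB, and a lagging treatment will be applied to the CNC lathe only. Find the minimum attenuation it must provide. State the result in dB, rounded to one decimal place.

Fixed contribution from the other source: Σ 10^(L/10) = 10^(68/10) = 6.310e+06 (68.00 dB).
To meet 81 dB overall, the treated CNC lathe may contribute at most 10^(81/10) − 6.310e+06 = 1.196e+08, i.e. 80.78 dB.
Required insertion loss = 90 − 80.78 = 9.22 dB.

9.2 dB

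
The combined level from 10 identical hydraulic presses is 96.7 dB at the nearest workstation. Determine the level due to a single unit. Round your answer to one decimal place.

Dividing the total intensity by 10 lowers the level by 10·log₁₀ 10 = 10.000 dB: L₁ = 96.7 − 10.000.

86.7 dB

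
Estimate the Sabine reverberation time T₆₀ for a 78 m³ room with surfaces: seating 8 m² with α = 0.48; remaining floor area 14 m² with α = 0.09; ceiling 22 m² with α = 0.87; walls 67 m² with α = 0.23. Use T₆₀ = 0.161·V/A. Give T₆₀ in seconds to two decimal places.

Total absorption A = 8·0.48 + 14·0.09 + 22·0.87 + 67·0.23 = 39.65 m² sabins.
T₆₀ = 0.161 × 78 / 39.65 = 0.317 s.

0.32 s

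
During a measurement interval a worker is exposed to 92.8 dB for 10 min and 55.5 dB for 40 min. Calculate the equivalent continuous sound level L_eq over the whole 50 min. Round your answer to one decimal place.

85.8 dB

L_eq = 10·log₁₀[(1/T)·Σ tᵢ·10^(Lᵢ/10)] with T = 50 min.
Σ tᵢ·10^(Lᵢ/10) = 10·10^(92.8/10) + 40·10^(55.5/10) = 1.907e+10.
L_eq = 10·log₁₀(1.907e+10/50) = 85.81 dB.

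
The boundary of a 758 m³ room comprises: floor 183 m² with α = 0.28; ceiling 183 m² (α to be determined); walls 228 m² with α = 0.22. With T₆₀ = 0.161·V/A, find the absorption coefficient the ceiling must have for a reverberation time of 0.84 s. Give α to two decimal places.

From T₆₀ = 0.161·V/A, the target T₆₀ = 0.84 s needs A = 0.161·758/0.84 = 145.28 m².
Absorption from the other surfaces = 183·0.28 + 228·0.22 = 101.40 m², so the ceiling must supply 43.88 m² over 183 m².
α = 43.88/183 = 0.240.

0.24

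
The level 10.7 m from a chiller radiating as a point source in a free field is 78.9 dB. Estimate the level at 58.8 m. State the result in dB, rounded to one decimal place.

Point-source attenuation: ΔL = 20·log₁₀(r₂/r₁) = 20·log₁₀(58.8/10.7) = 14.800 dB.
L₂ = 78.9 − 20·log₁₀(58.8/10.7) = 78.9 − 14.800 = 64.10 dB.

64.1 dB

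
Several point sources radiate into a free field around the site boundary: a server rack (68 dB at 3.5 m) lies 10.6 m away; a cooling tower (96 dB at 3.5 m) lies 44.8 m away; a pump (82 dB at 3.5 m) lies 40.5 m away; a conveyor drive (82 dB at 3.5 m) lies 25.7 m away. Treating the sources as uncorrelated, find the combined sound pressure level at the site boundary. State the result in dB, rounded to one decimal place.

Propagate each source to the receiver with L = L_ref − 20·log₁₀(r/r_ref), then add intensities.
server rack: 68 − 20·log₁₀(10.6/3.5) = 68 − 9.62 = 58.38 dB.
cooling tower: 96 − 20·log₁₀(44.8/3.5) = 96 − 22.14 = 73.86 dB.
pump: 82 − 20·log₁₀(40.5/3.5) = 82 − 21.27 = 60.73 dB.
conveyor drive: 82 − 20·log₁₀(25.7/3.5) = 82 − 17.32 = 64.68 dB.
Σ 10^(L/10) = 2.911e+07 → L_total = 10·log₁₀(2.911e+07) = 74.64 dB.

74.6 dB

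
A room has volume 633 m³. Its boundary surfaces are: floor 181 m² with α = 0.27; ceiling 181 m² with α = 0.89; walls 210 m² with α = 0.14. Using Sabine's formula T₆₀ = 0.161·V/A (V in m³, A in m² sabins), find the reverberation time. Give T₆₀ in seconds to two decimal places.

0.43 s

Summing Sᵢαᵢ: 181·0.27 + 181·0.89 + 210·0.14 = 239.36 m².
T₆₀ = 0.161 × 633 / 239.36 = 0.426 s.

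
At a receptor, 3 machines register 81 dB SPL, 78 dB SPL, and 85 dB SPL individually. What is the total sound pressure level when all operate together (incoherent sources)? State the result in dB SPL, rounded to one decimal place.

87.0 dB SPL

For uncorrelated sources the intensities add, so convert each level to linear form, sum, and take 10·log₁₀ of the total.
Σ 10^(L/10) = 10^(81/10) + 10^(78/10) + 10^(85/10) = 5.052e+08.
L_total = 10·log₁₀(5.052e+08) = 87.03 dB SPL.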